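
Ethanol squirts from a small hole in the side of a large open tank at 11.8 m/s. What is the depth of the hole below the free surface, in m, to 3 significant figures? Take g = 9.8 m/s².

h ≈ 7.10 m

For a small hole in a large open tank, ½v² = gh, giving h = v²/(2g).
h = 11.8²/(2·9.8) = 139/19.60 = 7.10 m.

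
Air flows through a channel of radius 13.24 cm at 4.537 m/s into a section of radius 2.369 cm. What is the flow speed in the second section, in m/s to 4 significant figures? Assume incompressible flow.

Mass conservation (A₁v₁ = A₂v₂) gives v₂ = 4.537 × 550.7/17.63 = 141.7 m/s.

v₂ ≈ 141.7 m/s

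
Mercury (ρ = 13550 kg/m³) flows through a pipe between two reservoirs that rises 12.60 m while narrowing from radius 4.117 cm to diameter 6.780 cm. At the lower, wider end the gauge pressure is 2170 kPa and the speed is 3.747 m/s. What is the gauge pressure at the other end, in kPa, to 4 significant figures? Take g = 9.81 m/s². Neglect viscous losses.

By continuity, v₂ = v₁·A₁/A₂ = 3.747·(53.25/36.10) = 5.526 m/s.
Applying Bernoulli between the two ends and solving for P₂: P₂ = P₁ + ½ρ(v₁² − v₂²) − ρgΔh.
P₂ = 2170000 + ½·13550·(3.747² − 5.526²) − 13550·9.81·(+12.60) = 2170000 + (-111800) − (1675000) = 383300 Pa.

383.3 kPa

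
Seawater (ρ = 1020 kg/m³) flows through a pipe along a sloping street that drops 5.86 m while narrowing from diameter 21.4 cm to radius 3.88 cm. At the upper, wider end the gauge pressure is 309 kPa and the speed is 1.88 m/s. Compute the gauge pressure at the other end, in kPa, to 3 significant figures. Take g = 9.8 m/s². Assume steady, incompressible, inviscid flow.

P₂ = 265 kPa

Mass conservation (A₁v₁ = A₂v₂) gives v₂ = 1.88 × 360/47.3 = 14.3 m/s.
Bernoulli: P₁ + ½ρv₁² + ρg h₁ = P₂ + ½ρv₂² + ρg h₂, so P₂ = P₁ + ½ρ(v₁² − v₂²) − ρg(h₂ − h₁).
P₂ = 309000 + ½·1020·(1.88² − 14.3²) − 1020·9.8·(−5.86) = 309000 + (-102000) − (-58600) = 265000 Pa.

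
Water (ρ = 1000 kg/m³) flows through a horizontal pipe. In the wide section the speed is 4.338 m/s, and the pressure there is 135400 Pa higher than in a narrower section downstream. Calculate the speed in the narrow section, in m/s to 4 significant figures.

Along the level pipe P + ½ρv² is conserved, hence v₂² = v₁² + 2(P₁ − P₂)/ρ.
v₂ = √(4.338² + 2·135400/1000) = √(18.82 + 270.8) = 17.02 m/s.

17.02 m/s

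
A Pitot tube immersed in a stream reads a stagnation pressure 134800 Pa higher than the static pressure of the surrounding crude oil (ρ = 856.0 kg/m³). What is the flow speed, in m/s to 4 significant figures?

v ≈ 17.75 m/s

At the stagnation point the flow is brought to rest, so Bernoulli gives P_stag − P_static = ½ρv².
v = √(2ΔP/ρ) = √(2·134800/856.0) = 17.75 m/s.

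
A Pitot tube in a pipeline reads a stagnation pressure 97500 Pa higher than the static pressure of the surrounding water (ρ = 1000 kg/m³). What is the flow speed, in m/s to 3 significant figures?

v ≈ 14.0 m/s

The dynamic pressure equals the rise in static pressure at the stagnation point: ΔP = ½ρv².
v = √(2ΔP/ρ) = √(2·97500/1000) = 14.0 m/s.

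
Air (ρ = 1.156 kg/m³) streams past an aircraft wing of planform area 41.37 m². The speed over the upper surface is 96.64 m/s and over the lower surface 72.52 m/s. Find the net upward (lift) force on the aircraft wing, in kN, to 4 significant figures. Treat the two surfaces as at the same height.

With equal heights on the two surfaces, Bernoulli gives P_lower − P_upper = ½ρ(v_upper² − v_lower²).
ΔP = ½·1.156·(96.64² − 72.52²) = 2358 Pa.
Lift = ΔP · A = 2358 × 41.37 = 97560 N.

F ≈ 97.56 kN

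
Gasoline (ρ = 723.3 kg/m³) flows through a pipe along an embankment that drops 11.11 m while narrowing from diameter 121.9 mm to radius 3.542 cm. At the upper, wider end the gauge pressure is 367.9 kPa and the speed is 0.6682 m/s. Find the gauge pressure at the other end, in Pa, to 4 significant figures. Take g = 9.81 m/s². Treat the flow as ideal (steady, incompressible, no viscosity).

The volume flow rate is constant, so v₂ = (A₁/A₂)v₁ = (116.7/39.41)·0.6682 = 1.979 m/s.
Energy conservation along the streamline gives P₂ = P₁ − ½ρ(v₂² − v₁²) − ρg(h₂ − h₁).
P₂ = 367900 + ½·723.3·(0.6682² − 1.979²) − 723.3·9.81·(−11.11) = 367900 + (-1254) − (-78830) = 445500 Pa.

445500 Pa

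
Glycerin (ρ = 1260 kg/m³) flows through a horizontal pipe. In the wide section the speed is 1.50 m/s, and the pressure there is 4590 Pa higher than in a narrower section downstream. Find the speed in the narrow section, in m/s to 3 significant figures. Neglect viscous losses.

Along the level pipe P + ½ρv² is conserved, hence v₂² = v₁² + 2(P₁ − P₂)/ρ.
v₂ = √(1.50² + 2·4590/1260) = √(2.25 + 7.29) = 3.09 m/s.

v₂ ≈ 3.09 m/s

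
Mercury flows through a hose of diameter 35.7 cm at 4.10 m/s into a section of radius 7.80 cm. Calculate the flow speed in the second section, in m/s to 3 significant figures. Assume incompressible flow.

v₂ ≈ 21.5 m/s

By continuity, v₂ = v₁·A₁/A₂ = 4.10·(1000/191) = 21.5 m/s.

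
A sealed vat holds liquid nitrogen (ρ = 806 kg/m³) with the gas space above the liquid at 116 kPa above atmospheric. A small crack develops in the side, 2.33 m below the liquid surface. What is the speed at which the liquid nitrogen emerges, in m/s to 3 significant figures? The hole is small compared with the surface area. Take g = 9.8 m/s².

Take point 1 at the surface (v₁ ≈ 0) and point 2 at the hole (at atmospheric pressure). Bernoulli: P₁ + ρg h = P_atm + ½ρv₂².
With P₁ − P_atm = 116000 Pa, v₂ = √(2gh + 2ΔP/ρ) = √(2·9.8·2.33 + 2·116000/806) = 18.3 m/s.

18.3 m/s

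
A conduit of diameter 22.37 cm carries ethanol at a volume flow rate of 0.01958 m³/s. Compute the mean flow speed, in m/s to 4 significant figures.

Q = 0.01958 m³/s = 0.01958 m³/s.
v = Q/A = 0.01958 / 0.03930 = 0.4982 m/s.

0.4982 m/s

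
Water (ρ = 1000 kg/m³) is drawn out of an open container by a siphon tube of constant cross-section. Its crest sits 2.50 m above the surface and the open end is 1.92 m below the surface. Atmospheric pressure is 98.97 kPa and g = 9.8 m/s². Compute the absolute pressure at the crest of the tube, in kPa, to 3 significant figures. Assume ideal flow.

P_top = 55.7 kPa

From the surface to the outlet (both open to atmosphere, surface at rest): v = √(2g·h_out) = √(2·9.8·1.92) = 6.13 m/s.
Continuity keeps v the same throughout the tube; from surface to crest, P_atm + 0 = P_top + ½ρv² + ρg·h_top.
P_top = 98970 − ½·1000·6.13² − 1000·9.8·2.50 = 55700 Pa.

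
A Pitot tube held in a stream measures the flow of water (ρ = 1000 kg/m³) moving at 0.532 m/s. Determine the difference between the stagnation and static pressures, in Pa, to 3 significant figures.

142 Pa

At the stagnation point the flow is brought to rest, so Bernoulli gives P_stag − P_static = ½ρv².
ΔP = ½·1000·0.532² = 142 Pa.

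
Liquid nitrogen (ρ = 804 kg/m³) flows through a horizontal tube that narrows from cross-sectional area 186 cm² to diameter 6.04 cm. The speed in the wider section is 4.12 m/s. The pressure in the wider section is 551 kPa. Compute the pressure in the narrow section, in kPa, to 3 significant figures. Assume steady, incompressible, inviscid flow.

Continuity gives A₁v₁ = A₂v₂, so v₂ = (186 cm²)/(28.7 cm²) × 4.12 m/s = 26.7 m/s.
Along the horizontal streamline, P + ½ρv² is constant.
P₂ = P₁ − ½ρ(v₂² − v₁²) = 551000 − ½·804·(26.7² − 4.12²) = 551000 − 281000 = 270000 Pa.

P₂ ≈ 270 kPa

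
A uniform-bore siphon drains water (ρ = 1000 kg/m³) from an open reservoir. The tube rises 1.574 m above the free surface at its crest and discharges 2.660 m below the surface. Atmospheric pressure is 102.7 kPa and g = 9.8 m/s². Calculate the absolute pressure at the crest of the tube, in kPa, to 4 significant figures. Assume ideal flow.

61.21 kPa

Bernoulli surface→outlet gives ½v² = g·h_out, so v = √(2·9.8·2.660) = 7.221 m/s.
Continuity keeps v the same throughout the tube; from surface to crest, P_atm + 0 = P_top + ½ρv² + ρg·h_top.
P_top = 102700 − ½·1000·7.221² − 1000·9.8·1.574 = 61210 Pa.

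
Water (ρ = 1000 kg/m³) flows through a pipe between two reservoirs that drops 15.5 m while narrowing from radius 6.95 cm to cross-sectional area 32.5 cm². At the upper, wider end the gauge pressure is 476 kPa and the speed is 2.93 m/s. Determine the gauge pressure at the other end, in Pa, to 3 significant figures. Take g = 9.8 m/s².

The volume flow rate is constant, so v₂ = (A₁/A₂)v₁ = (152/32.5)·2.93 = 13.7 m/s.
Applying Bernoulli between the two ends and solving for P₂: P₂ = P₁ + ½ρ(v₁² − v₂²) − ρgΔh.
P₂ = 476000 + ½·1000·(2.93² − 13.7²) − 1000·9.8·(−15.5) = 476000 + (-89300) − (-152000) = 539000 Pa.

539000 Pa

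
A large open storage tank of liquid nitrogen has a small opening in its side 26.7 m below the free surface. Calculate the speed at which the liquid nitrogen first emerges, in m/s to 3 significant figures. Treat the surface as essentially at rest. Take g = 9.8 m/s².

Torricelli's result v = √(2gh) gives v = √(2·9.8·26.7) = 22.9 m/s.

v ≈ 22.9 m/s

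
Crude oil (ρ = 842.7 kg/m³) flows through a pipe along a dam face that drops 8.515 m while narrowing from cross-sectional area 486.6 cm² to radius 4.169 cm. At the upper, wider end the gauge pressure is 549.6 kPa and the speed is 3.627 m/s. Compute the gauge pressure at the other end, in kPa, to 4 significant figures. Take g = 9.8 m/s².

P₂ = 185.3 kPa

Continuity gives A₁v₁ = A₂v₂, so v₂ = (486.6 cm²)/(54.60 cm²) × 3.627 m/s = 32.32 m/s.
Applying Bernoulli between the two ends and solving for P₂: P₂ = P₁ + ½ρ(v₁² − v₂²) − ρgΔh.
P₂ = 549600 + ½·842.7·(3.627² − 32.32²) − 842.7·9.8·(−8.515) = 549600 + (-434700) − (-70320) = 185300 Pa.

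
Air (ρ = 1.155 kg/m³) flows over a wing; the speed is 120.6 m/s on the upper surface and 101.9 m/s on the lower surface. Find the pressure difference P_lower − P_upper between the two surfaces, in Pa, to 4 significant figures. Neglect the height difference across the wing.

Bernoulli (same height): P_lower − P_upper = ½ρ(v_upper² − v_lower²).
ΔP = ½·1.155·(120.6² − 101.9²) = 2403 Pa.

ΔP ≈ 2403 Pa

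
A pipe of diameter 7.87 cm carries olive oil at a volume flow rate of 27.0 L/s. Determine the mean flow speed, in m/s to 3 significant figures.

v = 5.55 m/s

Q = 27.0 L/s = 0.0270 m³/s.
v = Q/A = 0.0270 / 0.00486 = 5.55 m/s.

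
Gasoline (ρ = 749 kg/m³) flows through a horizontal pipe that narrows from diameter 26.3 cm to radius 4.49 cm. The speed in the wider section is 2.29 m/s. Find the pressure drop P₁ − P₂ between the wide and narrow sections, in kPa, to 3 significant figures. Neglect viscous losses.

Continuity gives A₁v₁ = A₂v₂, so v₂ = (543 cm²)/(63.3 cm²) × 2.29 m/s = 19.6 m/s.
The pipe is horizontal, so Bernoulli reduces to P₁ + ½ρv₁² = P₂ + ½ρv₂².
P₁ − P₂ = ½·749·(19.6² − 2.29²) = ½·749·381 = 143000 Pa.

ΔP ≈ 143 kPa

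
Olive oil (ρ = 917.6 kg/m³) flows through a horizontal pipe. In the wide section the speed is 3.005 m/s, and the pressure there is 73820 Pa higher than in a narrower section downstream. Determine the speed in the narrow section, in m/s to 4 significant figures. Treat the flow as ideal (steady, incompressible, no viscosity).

Horizontal Bernoulli: P₁ + ½ρv₁² = P₂ + ½ρv₂², so v₂² = v₁² + 2(P₁ − P₂)/ρ.
v₂ = √(3.005² + 2·73820/917.6) = √(9.030 + 160.9) = 13.04 m/s.

13.04 m/s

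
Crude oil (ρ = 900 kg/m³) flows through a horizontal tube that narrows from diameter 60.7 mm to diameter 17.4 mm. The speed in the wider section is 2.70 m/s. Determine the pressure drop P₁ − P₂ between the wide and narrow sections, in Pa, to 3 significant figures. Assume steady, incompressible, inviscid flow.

Mass conservation (A₁v₁ = A₂v₂) gives v₂ = 2.70 × 28.9/2.38 = 32.9 m/s.
Along the horizontal streamline, P + ½ρv² is constant.
P₁ − P₂ = ½·900·(32.9² − 2.70²) = ½·900·1070 = 483000 Pa.

ΔP ≈ 483000 Pa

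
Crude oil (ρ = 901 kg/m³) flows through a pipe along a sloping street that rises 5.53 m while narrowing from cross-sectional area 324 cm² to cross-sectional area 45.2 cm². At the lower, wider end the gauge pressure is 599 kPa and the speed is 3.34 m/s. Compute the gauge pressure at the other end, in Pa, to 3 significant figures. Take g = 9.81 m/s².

P₂ ≈ 297000 Pa

The volume flow rate is constant, so v₂ = (A₁/A₂)v₁ = (324/45.2)·3.34 = 23.9 m/s.
Applying Bernoulli between the two ends and solving for P₂: P₂ = P₁ + ½ρ(v₁² − v₂²) − ρgΔh.
P₂ = 599000 + ½·901·(3.34² − 23.9²) − 901·9.81·(+5.53) = 599000 + (-253000) − (48900) = 297000 Pa.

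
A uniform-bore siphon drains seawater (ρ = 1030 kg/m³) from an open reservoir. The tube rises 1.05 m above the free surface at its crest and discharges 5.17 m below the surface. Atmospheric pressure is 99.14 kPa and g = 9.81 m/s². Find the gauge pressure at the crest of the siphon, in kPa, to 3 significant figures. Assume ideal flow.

P_gauge ≈ -62.8 kPa

Bernoulli surface→outlet gives ½v² = g·h_out, so v = √(2·9.81·5.17) = 10.1 m/s.
Continuity keeps v the same throughout the tube; from surface to crest, P_atm + 0 = P_top + ½ρv² + ρg·h_top.
P_top = 99140 − ½·1030·10.1² − 1030·9.81·1.05 = 36300 Pa. So P_gauge = P_top − P_atm = -62800 Pa.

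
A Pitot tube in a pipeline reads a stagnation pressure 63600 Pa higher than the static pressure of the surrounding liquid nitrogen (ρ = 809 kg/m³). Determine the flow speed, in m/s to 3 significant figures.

v ≈ 12.5 m/s

Bernoulli between the free stream and the stagnation point: ½ρv² = P_stag − P_static.
v = √(2ΔP/ρ) = √(2·63600/809) = 12.5 m/s.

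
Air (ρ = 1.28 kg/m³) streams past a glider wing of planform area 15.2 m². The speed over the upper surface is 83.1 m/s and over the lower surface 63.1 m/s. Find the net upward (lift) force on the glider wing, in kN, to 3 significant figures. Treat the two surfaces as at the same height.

The faster flow above has the lower pressure; Bernoulli (same height) gives ΔP = ½ρ(v_up² − v_low²).
ΔP = ½·1.28·(83.1² − 63.1²) = 1870 Pa.
Lift = ΔP · A = 1870 × 15.2 = 28400 N.

F ≈ 28.4 kN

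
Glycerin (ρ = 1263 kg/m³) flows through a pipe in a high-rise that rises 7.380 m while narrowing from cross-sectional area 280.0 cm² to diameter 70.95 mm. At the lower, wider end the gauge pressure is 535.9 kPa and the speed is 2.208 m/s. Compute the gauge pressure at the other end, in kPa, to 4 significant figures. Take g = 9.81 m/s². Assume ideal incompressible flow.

Continuity gives A₁v₁ = A₂v₂, so v₂ = (280.0 cm²)/(39.54 cm²) × 2.208 m/s = 15.64 m/s.
Energy conservation along the streamline gives P₂ = P₁ − ½ρ(v₂² − v₁²) − ρg(h₂ − h₁).
P₂ = 535900 + ½·1263·(2.208² − 15.64²) − 1263·9.81·(+7.380) = 535900 + (-151300) − (91440) = 293100 Pa.

P₂ ≈ 293.1 kPa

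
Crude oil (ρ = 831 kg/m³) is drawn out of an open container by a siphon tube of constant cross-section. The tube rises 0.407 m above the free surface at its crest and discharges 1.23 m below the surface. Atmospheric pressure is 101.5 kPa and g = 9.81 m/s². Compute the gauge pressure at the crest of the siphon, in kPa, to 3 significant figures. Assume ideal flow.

From the surface to the outlet (both open to atmosphere, surface at rest): v = √(2g·h_out) = √(2·9.81·1.23) = 4.91 m/s.
With constant cross-section the crest speed equals v; applying Bernoulli from the surface up to the crest, P_top = P_atm − ½ρv² − ρg·h_top.
P_top = 101500 − ½·831·4.91² − 831·9.81·0.407 = 88200 Pa. So P_gauge = P_top − P_atm = -13300 Pa.

P_gauge ≈ -13.3 kPa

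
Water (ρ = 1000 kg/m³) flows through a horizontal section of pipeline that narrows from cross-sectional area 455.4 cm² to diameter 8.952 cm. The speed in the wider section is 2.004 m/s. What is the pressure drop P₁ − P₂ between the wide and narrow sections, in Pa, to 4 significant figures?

Mass conservation (A₁v₁ = A₂v₂) gives v₂ = 2.004 × 455.4/62.94 = 14.50 m/s.
Along the horizontal streamline, P + ½ρv² is constant.
P₁ − P₂ = ½·1000·(14.50² − 2.004²) = ½·1000·206.2 = 103100 Pa.

103100 Pa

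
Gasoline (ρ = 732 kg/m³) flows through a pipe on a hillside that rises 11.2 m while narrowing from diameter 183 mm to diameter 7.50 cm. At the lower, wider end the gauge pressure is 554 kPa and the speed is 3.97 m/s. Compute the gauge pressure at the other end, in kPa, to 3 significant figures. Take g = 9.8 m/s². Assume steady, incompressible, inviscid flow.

P₂ ≈ 275 kPa

By continuity, v₂ = v₁·A₁/A₂ = 3.97·(263/44.2) = 23.6 m/s.
Bernoulli: P₁ + ½ρv₁² + ρg h₁ = P₂ + ½ρv₂² + ρg h₂, so P₂ = P₁ + ½ρ(v₁² − v₂²) − ρg(h₂ − h₁).
P₂ = 554000 + ½·732·(3.97² − 23.6²) − 732·9.8·(+11.2) = 554000 + (-199000) − (80300) = 275000 Pa.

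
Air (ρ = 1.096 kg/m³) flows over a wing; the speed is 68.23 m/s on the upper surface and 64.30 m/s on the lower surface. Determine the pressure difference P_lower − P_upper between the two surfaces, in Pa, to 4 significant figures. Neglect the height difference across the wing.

ΔP = 285.4 Pa

With negligible Δh, P + ½ρv² is constant, so P_low − P_up = ½ρ(v_up² − v_low²).
ΔP = ½·1.096·(68.23² − 64.30²) = 285.4 Pa.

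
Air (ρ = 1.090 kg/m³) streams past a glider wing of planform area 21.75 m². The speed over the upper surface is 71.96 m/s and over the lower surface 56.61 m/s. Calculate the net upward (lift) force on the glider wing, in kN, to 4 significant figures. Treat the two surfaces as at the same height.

The faster flow above has the lower pressure; Bernoulli (same height) gives ΔP = ½ρ(v_up² − v_low²).
ΔP = ½·1.090·(71.96² − 56.61²) = 1076 Pa.
Lift = ΔP · A = 1076 × 21.75 = 23390 N.

23.39 kN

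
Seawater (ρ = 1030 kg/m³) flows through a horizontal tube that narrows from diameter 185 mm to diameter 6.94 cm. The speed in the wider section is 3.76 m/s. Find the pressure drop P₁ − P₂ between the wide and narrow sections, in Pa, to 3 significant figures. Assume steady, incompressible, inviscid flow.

ΔP = 360000 Pa

Mass conservation (A₁v₁ = A₂v₂) gives v₂ = 3.76 × 269/37.8 = 26.7 m/s.
The pipe is horizontal, so Bernoulli reduces to P₁ + ½ρv₁² = P₂ + ½ρv₂².
P₁ − P₂ = ½·1030·(26.7² − 3.76²) = ½·1030·700 = 360000 Pa.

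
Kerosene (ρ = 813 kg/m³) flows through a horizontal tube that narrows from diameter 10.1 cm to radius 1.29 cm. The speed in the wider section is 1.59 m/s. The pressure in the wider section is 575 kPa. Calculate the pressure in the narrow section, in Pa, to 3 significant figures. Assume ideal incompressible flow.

Mass conservation (A₁v₁ = A₂v₂) gives v₂ = 1.59 × 80.1/5.23 = 24.4 m/s.
The pipe is horizontal, so Bernoulli reduces to P₁ + ½ρv₁² = P₂ + ½ρv₂².
P₂ = P₁ − ½ρ(v₂² − v₁²) = 575000 − ½·813·(24.4² − 1.59²) = 575000 − 240000 = 335000 Pa.

P₂ ≈ 335000 Pa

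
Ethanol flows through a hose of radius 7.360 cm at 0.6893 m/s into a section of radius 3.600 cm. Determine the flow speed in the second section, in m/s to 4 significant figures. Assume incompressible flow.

v₂ ≈ 2.881 m/s

Mass conservation (A₁v₁ = A₂v₂) gives v₂ = 0.6893 × 170.2/40.72 = 2.881 m/s.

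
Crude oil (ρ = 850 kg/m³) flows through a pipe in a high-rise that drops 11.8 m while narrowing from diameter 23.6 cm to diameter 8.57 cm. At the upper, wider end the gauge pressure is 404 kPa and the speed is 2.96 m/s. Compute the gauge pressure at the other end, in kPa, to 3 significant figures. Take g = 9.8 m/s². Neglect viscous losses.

The volume flow rate is constant, so v₂ = (A₁/A₂)v₁ = (437/57.7)·2.96 = 22.4 m/s.
Bernoulli: P₁ + ½ρv₁² + ρg h₁ = P₂ + ½ρv₂² + ρg h₂, so P₂ = P₁ + ½ρ(v₁² − v₂²) − ρg(h₂ − h₁).
P₂ = 404000 + ½·850·(2.96² − 22.4²) − 850·9.8·(−11.8) = 404000 + (-210000) − (-98300) = 292000 Pa.

P₂ = 292 kPa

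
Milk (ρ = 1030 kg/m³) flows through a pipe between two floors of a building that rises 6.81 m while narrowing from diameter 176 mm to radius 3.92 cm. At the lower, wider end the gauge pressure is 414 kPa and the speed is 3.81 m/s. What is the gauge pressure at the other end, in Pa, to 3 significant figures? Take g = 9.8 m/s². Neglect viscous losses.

Mass conservation (A₁v₁ = A₂v₂) gives v₂ = 3.81 × 243/48.3 = 19.2 m/s.
Applying Bernoulli between the two ends and solving for P₂: P₂ = P₁ + ½ρ(v₁² − v₂²) − ρgΔh.
P₂ = 414000 + ½·1030·(3.81² − 19.2²) − 1030·9.8·(+6.81) = 414000 + (-182000) − (68700) = 163000 Pa.

P₂ ≈ 163000 Pa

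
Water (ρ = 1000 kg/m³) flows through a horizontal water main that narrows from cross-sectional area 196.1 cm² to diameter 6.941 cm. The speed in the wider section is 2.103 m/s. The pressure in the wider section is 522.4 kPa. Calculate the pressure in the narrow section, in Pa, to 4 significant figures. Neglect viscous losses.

P₂ ≈ 465200 Pa

The volume flow rate is constant, so v₂ = (A₁/A₂)v₁ = (196.1/37.84)·2.103 = 10.90 m/s.
Along the horizontal streamline, P + ½ρv² is constant.
P₂ = P₁ − ½ρ(v₂² − v₁²) = 522400 − ½·1000·(10.90² − 2.103²) = 522400 − 57180 = 465200 Pa.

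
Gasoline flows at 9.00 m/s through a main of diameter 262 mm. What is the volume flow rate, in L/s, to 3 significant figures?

Q = A·v = 0.0539 m² × 9.00 m/s = 0.485 m³/s.
Converting: 0.485 m³/s × 1000 = 485 L/s.

485 L/s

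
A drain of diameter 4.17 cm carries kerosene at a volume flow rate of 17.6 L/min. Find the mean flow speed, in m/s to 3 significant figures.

Q = 17.6 L/min = 0.000293 m³/s.
v = Q/A = 0.000293 / 0.00137 = 0.215 m/s.

v = 0.215 m/s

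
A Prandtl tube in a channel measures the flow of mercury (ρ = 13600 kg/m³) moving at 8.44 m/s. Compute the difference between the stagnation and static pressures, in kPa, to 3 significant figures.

484 kPa

The dynamic pressure equals the rise in static pressure at the stagnation point: ΔP = ½ρv².
ΔP = ½·13600·8.44² = 484000 Pa.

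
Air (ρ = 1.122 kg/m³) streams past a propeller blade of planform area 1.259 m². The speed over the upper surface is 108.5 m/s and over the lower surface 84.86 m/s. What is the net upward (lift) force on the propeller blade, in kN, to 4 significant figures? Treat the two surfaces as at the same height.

F = 3.229 kN

From P + ½ρv² = const at equal height, P_low − P_up = ½ρ(v_up² − v_low²).
ΔP = ½·1.122·(108.5² − 84.86²) = 2564 Pa.
Lift = ΔP · A = 2564 × 1.259 = 3229 N.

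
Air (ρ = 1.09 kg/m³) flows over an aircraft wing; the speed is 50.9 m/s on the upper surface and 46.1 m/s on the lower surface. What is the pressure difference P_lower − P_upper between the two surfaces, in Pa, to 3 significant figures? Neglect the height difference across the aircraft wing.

The pressure is lower where the speed is higher: ΔP = ½ρ(v_up² − v_low²).
ΔP = ½·1.09·(50.9² − 46.1²) = 254 Pa.

ΔP = 254 Pa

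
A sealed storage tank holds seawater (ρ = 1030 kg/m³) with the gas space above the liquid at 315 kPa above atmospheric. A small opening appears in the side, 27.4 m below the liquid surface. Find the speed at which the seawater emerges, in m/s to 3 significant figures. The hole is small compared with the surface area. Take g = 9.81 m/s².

33.9 m/s

Take point 1 at the surface (v₁ ≈ 0) and point 2 at the hole (at atmospheric pressure). Bernoulli: P₁ + ρg h = P_atm + ½ρv₂².
With P₁ − P_atm = 315000 Pa, v₂ = √(2gh + 2ΔP/ρ) = √(2·9.81·27.4 + 2·315000/1030) = 33.9 m/s.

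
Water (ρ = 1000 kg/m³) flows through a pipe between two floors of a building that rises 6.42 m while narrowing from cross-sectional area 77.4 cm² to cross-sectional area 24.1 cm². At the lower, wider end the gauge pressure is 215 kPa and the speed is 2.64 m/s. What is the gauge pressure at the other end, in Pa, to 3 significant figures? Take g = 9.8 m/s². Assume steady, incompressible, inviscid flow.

Continuity gives A₁v₁ = A₂v₂, so v₂ = (77.4 cm²)/(24.1 cm²) × 2.64 m/s = 8.48 m/s.
Bernoulli: P₁ + ½ρv₁² + ρg h₁ = P₂ + ½ρv₂² + ρg h₂, so P₂ = P₁ + ½ρ(v₁² − v₂²) − ρg(h₂ − h₁).
P₂ = 215000 + ½·1000·(2.64² − 8.48²) − 1000·9.8·(+6.42) = 215000 + (-32500) − (62900) = 120000 Pa.

120000 Pa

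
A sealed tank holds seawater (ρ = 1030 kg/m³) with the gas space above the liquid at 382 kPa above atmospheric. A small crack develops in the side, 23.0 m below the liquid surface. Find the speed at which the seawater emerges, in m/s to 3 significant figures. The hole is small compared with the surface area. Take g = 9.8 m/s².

v = 34.5 m/s

Take point 1 at the surface (v₁ ≈ 0) and point 2 at the hole (at atmospheric pressure). Bernoulli: P₁ + ρg h = P_atm + ½ρv₂².
With P₁ − P_atm = 382000 Pa, v₂ = √(2gh + 2ΔP/ρ) = √(2·9.8·23.0 + 2·382000/1030) = 34.5 m/s.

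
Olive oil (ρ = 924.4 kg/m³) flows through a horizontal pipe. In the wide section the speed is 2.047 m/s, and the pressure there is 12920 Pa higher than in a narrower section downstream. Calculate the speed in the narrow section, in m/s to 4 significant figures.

Along the level pipe P + ½ρv² is conserved, hence v₂² = v₁² + 2(P₁ − P₂)/ρ.
v₂ = √(2.047² + 2·12920/924.4) = √(4.190 + 27.95) = 5.670 m/s.

v₂ ≈ 5.670 m/s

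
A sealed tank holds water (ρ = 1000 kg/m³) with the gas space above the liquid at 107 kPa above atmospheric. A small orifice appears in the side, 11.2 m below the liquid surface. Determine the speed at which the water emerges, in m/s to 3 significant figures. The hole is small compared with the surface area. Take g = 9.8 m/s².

20.8 m/s

Take point 1 at the surface (v₁ ≈ 0) and point 2 at the hole (at atmospheric pressure). Bernoulli: P₁ + ρg h = P_atm + ½ρv₂².
With P₁ − P_atm = 107000 Pa, v₂ = √(2gh + 2ΔP/ρ) = √(2·9.8·11.2 + 2·107000/1000) = 20.8 m/s.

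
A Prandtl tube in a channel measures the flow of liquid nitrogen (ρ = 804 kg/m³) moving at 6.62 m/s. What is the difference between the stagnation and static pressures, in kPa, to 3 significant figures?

ΔP ≈ 17.6 kPa

Bernoulli between the free stream and the stagnation point: ½ρv² = P_stag − P_static.
ΔP = ½·804·6.62² = 17600 Pa.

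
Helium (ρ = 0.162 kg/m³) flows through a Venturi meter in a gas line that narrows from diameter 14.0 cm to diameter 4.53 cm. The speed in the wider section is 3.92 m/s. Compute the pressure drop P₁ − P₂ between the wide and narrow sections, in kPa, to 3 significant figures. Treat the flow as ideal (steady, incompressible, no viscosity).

ΔP ≈ 0.112 kPa

Mass conservation (A₁v₁ = A₂v₂) gives v₂ = 3.92 × 154/16.1 = 37.4 m/s.
Bernoulli (h₁ = h₂): P₁ − P₂ = ½ρ(v₂² − v₁²).
P₁ − P₂ = ½·0.162·(37.4² − 3.92²) = ½·0.162·1390 = 112 Pa.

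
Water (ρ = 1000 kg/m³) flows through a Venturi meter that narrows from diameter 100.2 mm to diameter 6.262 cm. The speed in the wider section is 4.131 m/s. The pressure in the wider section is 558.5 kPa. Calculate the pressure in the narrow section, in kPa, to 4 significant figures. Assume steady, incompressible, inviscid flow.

P₂ ≈ 511.1 kPa

Continuity gives A₁v₁ = A₂v₂, so v₂ = (78.85 cm²)/(30.80 cm²) × 4.131 m/s = 10.58 m/s.
Bernoulli (h₁ = h₂): P₁ − P₂ = ½ρ(v₂² − v₁²).
P₂ = P₁ − ½ρ(v₂² − v₁²) = 558500 − ½·1000·(10.58² − 4.131²) = 558500 − 47400 = 511100 Pa.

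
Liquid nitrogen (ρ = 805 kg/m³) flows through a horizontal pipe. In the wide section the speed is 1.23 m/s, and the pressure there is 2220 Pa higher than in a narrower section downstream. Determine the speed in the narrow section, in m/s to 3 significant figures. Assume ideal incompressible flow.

v₂ ≈ 2.65 m/s

Horizontal Bernoulli: P₁ + ½ρv₁² = P₂ + ½ρv₂², so v₂² = v₁² + 2(P₁ − P₂)/ρ.
v₂ = √(1.23² + 2·2220/805) = √(1.51 + 5.52) = 2.65 m/s.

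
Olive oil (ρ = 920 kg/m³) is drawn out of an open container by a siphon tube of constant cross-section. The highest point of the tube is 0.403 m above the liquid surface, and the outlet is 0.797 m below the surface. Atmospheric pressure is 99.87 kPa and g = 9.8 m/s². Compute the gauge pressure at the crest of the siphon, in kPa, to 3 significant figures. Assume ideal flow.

From the surface to the outlet (both open to atmosphere, surface at rest): v = √(2g·h_out) = √(2·9.8·0.797) = 3.95 m/s.
With constant cross-section the crest speed equals v; applying Bernoulli from the surface up to the crest, P_top = P_atm − ½ρv² − ρg·h_top.
P_top = 99870 − ½·920·3.95² − 920·9.8·0.403 = 89100 Pa. So P_gauge = P_top − P_atm = -10800 Pa.

P_gauge = -10.8 kPa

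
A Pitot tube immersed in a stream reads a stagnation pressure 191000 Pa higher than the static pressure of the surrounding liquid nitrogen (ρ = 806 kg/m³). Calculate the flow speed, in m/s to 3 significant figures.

21.8 m/s

Bernoulli between the free stream and the stagnation point: ½ρv² = P_stag − P_static.
v = √(2ΔP/ρ) = √(2·191000/806) = 21.8 m/s.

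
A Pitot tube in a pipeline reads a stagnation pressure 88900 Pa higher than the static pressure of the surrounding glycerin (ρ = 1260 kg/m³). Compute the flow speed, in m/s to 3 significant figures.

11.9 m/s

At the stagnation point the flow is brought to rest, so Bernoulli gives P_stag − P_static = ½ρv².
v = √(2ΔP/ρ) = √(2·88900/1260) = 11.9 m/s.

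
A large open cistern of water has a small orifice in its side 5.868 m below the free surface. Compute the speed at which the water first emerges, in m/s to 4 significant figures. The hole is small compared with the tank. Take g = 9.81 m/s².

With the surface at rest and both surface and jet at atmospheric pressure, Bernoulli gives ρg h = ½ρv², so v = √(2gh) = √(2·9.81·5.868) = 10.73 m/s.

v ≈ 10.73 m/s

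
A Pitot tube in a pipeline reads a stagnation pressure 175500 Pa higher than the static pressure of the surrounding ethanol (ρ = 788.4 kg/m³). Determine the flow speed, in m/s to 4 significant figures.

The dynamic pressure equals the rise in static pressure at the stagnation point: ΔP = ½ρv².
v = √(2ΔP/ρ) = √(2·175500/788.4) = 21.10 m/s.

v = 21.10 m/s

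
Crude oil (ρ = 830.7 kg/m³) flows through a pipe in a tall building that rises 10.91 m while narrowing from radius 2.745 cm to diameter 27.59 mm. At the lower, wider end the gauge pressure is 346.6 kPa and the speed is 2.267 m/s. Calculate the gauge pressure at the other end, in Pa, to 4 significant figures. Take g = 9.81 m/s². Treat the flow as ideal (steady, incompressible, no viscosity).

Continuity gives A₁v₁ = A₂v₂, so v₂ = (23.67 cm²)/(5.979 cm²) × 2.267 m/s = 8.976 m/s.
Applying Bernoulli between the two ends and solving for P₂: P₂ = P₁ + ½ρ(v₁² − v₂²) − ρgΔh.
P₂ = 346600 + ½·830.7·(2.267² − 8.976²) − 830.7·9.81·(+10.91) = 346600 + (-31330) − (88910) = 226400 Pa.

P₂ ≈ 226400 Pa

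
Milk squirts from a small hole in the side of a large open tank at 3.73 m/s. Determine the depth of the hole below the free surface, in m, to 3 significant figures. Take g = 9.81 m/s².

h ≈ 0.709 m

Torricelli: v = √(2gh), so h = v²/(2g).
h = 3.73²/(2·9.81) = 13.9/19.62 = 0.709 m.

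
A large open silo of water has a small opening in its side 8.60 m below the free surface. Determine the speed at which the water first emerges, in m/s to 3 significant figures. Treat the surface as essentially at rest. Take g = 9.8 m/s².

v ≈ 13.0 m/s

Bernoulli from surface to hole (P equal, v_surface ≈ 0): v = √(2gh) = √(2×9.8×8.60) = 13.0 m/s.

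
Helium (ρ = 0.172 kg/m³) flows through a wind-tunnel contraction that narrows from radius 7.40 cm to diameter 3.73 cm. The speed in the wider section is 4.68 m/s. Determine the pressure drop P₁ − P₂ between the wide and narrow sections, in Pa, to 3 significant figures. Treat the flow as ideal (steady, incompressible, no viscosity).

ΔP ≈ 465 Pa

Mass conservation (A₁v₁ = A₂v₂) gives v₂ = 4.68 × 172/10.9 = 73.7 m/s.
The pipe is horizontal, so Bernoulli reduces to P₁ + ½ρv₁² = P₂ + ½ρv₂².
P₁ − P₂ = ½·0.172·(73.7² − 4.68²) = ½·0.172·5410 = 465 Pa.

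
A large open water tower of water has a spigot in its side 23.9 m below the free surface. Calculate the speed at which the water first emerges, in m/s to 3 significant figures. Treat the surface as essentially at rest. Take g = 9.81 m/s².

With the surface at rest and both surface and jet at atmospheric pressure, Bernoulli gives ρg h = ½ρv², so v = √(2gh) = √(2·9.81·23.9) = 21.7 m/s.

v ≈ 21.7 m/s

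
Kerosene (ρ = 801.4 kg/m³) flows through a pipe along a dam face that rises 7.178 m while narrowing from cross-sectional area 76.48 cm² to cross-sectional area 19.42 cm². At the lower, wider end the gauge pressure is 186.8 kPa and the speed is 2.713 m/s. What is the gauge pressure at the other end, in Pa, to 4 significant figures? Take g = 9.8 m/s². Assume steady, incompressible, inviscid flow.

P₂ = 87630 Pa

The volume flow rate is constant, so v₂ = (A₁/A₂)v₁ = (76.48/19.42)·2.713 = 10.68 m/s.
Bernoulli: P₁ + ½ρv₁² + ρg h₁ = P₂ + ½ρv₂² + ρg h₂, so P₂ = P₁ + ½ρ(v₁² − v₂²) − ρg(h₂ − h₁).
P₂ = 186800 + ½·801.4·(2.713² − 10.68²) − 801.4·9.8·(+7.178) = 186800 + (-42790) − (56370) = 87630 Pa.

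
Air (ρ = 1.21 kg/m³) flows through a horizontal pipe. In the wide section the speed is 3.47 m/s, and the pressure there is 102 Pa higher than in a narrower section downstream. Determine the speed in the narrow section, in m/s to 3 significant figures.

v₂ ≈ 13.4 m/s

Horizontal Bernoulli: P₁ + ½ρv₁² = P₂ + ½ρv₂², so v₂² = v₁² + 2(P₁ − P₂)/ρ.
v₂ = √(3.47² + 2·102/1.21) = √(12.0 + 169) = 13.4 m/s.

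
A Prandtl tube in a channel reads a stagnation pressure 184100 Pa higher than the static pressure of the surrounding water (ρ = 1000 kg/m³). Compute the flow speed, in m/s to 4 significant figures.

Bernoulli between the free stream and the stagnation point: ½ρv² = P_stag − P_static.
v = √(2ΔP/ρ) = √(2·184100/1000) = 19.19 m/s.

v ≈ 19.19 m/s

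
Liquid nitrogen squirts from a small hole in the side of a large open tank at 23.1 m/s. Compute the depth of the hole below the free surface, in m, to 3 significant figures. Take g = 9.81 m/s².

Torricelli: v = √(2gh), so h = v²/(2g).
h = 23.1²/(2·9.81) = 534/19.62 = 27.2 m.

h ≈ 27.2 m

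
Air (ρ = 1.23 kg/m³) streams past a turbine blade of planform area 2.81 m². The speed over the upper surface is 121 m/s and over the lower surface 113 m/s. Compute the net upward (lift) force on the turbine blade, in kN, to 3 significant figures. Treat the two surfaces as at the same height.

F ≈ 3.24 kN

With equal heights on the two surfaces, Bernoulli gives P_lower − P_upper = ½ρ(v_upper² − v_lower²).
ΔP = ½·1.23·(121² − 113²) = 1150 Pa.
Lift = ΔP · A = 1150 × 2.81 = 3240 N.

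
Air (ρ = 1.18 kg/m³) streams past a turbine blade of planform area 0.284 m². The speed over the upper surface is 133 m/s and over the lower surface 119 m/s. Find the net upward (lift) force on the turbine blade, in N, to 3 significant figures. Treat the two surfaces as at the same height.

591 N

With equal heights on the two surfaces, Bernoulli gives P_lower − P_upper = ½ρ(v_upper² − v_lower²).
ΔP = ½·1.18·(133² − 119²) = 2080 Pa.
Lift = ΔP · A = 2080 × 0.284 = 591 N.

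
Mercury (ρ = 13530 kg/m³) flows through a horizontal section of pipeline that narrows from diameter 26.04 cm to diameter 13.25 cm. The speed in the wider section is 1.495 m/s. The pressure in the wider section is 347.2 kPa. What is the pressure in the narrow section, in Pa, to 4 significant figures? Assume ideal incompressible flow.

Continuity gives A₁v₁ = A₂v₂, so v₂ = (532.6 cm²)/(137.9 cm²) × 1.495 m/s = 5.774 m/s.
The pipe is horizontal, so Bernoulli reduces to P₁ + ½ρv₁² = P₂ + ½ρv₂².
P₂ = P₁ − ½ρ(v₂² − v₁²) = 347200 − ½·13530·(5.774² − 1.495²) = 347200 − 210400 = 136800 Pa.

P₂ ≈ 136800 Pa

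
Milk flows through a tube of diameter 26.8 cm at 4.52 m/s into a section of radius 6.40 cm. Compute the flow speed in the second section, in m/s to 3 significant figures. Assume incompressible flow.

Continuity gives A₁v₁ = A₂v₂, so v₂ = (564 cm²)/(129 cm²) × 4.52 m/s = 19.8 m/s.

v₂ ≈ 19.8 m/s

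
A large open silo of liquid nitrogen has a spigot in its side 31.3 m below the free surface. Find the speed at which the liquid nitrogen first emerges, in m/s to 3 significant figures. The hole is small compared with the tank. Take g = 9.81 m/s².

Torricelli's result v = √(2gh) gives v = √(2·9.81·31.3) = 24.8 m/s.

v ≈ 24.8 m/s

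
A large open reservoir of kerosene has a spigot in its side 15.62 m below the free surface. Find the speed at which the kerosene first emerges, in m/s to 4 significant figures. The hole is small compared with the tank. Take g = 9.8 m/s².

The surface is effectively still and both ends are open, so ½v² = gh and v = √(2·9.8·15.62) = 17.50 m/s.

v ≈ 17.50 m/s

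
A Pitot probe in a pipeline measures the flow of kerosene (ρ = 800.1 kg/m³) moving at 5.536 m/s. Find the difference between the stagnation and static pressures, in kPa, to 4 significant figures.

The dynamic pressure equals the rise in static pressure at the stagnation point: ΔP = ½ρv².
ΔP = ½·800.1·5.536² = 12260 Pa.

ΔP ≈ 12.26 kPa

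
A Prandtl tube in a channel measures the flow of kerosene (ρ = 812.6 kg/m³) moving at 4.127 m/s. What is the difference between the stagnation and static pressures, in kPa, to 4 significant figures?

At the stagnation point the flow is brought to rest, so Bernoulli gives P_stag − P_static = ½ρv².
ΔP = ½·812.6·4.127² = 6920 Pa.

ΔP ≈ 6.920 kPa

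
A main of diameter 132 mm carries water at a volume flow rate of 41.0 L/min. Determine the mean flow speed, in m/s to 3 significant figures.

v ≈ 0.0499 m/s

Q = 41.0 L/min = 0.000683 m³/s.
v = Q/A = 0.000683 / 0.0137 = 0.0499 m/s.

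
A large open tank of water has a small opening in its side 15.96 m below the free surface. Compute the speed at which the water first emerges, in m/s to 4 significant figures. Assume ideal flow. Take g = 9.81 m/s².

Torricelli's result v = √(2gh) gives v = √(2·9.81·15.96) = 17.70 m/s.

v ≈ 17.70 m/s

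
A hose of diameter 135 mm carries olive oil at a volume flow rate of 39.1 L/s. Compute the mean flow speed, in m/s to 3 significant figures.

Q = 39.1 L/s = 0.0391 m³/s.
v = Q/A = 0.0391 / 0.0143 = 2.73 m/s.

v ≈ 2.73 m/s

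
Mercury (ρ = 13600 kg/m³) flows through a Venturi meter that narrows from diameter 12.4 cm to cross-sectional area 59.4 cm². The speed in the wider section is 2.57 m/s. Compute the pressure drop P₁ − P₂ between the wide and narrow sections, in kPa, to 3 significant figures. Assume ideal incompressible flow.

The volume flow rate is constant, so v₂ = (A₁/A₂)v₁ = (121/59.4)·2.57 = 5.22 m/s.
The pipe is horizontal, so Bernoulli reduces to P₁ + ½ρv₁² = P₂ + ½ρv₂².
P₁ − P₂ = ½·13600·(5.22² − 2.57²) = ½·13600·20.7 = 141000 Pa.

ΔP ≈ 141 kPa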